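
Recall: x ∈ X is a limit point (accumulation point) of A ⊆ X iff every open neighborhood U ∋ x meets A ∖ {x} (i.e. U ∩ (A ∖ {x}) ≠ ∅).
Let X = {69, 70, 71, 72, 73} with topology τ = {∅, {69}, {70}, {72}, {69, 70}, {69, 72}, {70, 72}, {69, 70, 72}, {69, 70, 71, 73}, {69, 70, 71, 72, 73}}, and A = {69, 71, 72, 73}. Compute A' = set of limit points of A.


A' = {71, 73}

For each x ∈ X, list the open sets U ∈ τ with x ∈ U, then check whether U ∩ (A ∖ {x}) ≠ ∅ for every such U.
  x = 69: open {69} ∋ x has {69} ∩ (A ∖ {69}) = ∅, so x is NOT a limit point.
  x = 70: open {70} ∋ x has {70} ∩ (A ∖ {70}) = ∅, so x is NOT a limit point.
  x = 71: opens ∋ x are {69, 70, 71, 73}, {69, 70, 71, 72, 73}; each meets A ∖ {71}, so x IS a limit point.
  x = 72: open {72} ∋ x has {72} ∩ (A ∖ {72}) = ∅, so x is NOT a limit point.
  x = 73: opens ∋ x are {69, 70, 71, 73}, {69, 70, 71, 72, 73}; each meets A ∖ {73}, so x IS a limit point.
Collecting: A' = {71, 73}.


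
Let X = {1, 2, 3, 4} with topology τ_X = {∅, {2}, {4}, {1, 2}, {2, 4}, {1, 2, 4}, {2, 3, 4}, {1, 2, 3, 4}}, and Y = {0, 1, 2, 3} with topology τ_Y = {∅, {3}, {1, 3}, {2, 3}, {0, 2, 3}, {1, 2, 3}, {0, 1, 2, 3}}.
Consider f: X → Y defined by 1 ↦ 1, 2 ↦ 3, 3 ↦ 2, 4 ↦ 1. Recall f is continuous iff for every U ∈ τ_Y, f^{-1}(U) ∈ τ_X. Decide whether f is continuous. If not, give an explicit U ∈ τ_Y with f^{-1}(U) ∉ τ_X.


f is NOT continuous.

Compute f^{-1}(U) for each U ∈ τ_Y:
  U = ∅: f^{-1}(U) = ∅ ∈ τ_X ✓.
  U = {3}: f^{-1}(U) = {2} ∈ τ_X ✓.
  U = {1, 3}: f^{-1}(U) = {1, 2, 4} ∈ τ_X ✓.
  U = {2, 3}: f^{-1}(U) = {2, 3} ∉ τ_X ✗.
  U = {0, 2, 3}: f^{-1}(U) = {2, 3} ∉ τ_X ✗.
  U = {1, 2, 3}: f^{-1}(U) = {1, 2, 3, 4} ∈ τ_X ✓.
  U = {0, 1, 2, 3}: f^{-1}(U) = {1, 2, 3, 4} ∈ τ_X ✓.
Found U = {2, 3} with f^{-1}(U) = {2, 3} not in τ_X. Therefore f is NOT continuous.


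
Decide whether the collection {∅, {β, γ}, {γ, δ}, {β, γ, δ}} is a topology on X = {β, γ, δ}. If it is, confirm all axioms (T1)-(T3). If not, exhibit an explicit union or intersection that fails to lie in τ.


τ is NOT a topology on X.

Axiom (T1): ∅ ∈ τ? Yes; X ∈ τ? Yes.
Axiom (T2/T3): check pairwise unions and intersections of members of τ.
Counterexample for (T3): {β, γ} ∩ {γ, δ} = {γ} ∉ τ. Therefore τ is NOT a topology.


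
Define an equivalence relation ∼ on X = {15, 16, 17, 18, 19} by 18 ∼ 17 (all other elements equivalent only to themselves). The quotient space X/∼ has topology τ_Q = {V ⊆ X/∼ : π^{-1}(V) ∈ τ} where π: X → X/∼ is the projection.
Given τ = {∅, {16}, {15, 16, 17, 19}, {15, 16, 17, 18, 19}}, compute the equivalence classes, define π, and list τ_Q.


X/∼ = {[15], [16], [17=18], [19]}; |τ_Q| = 3.

Equivalence classes: [15], [16], [17=18], [19].
Quotient map π: X → X/∼ sends 15 ↦ [15], 16 ↦ [16], 17 ↦ [17=18], 18 ↦ [17=18], 19 ↦ [19].
For each subset V ⊆ X/∼, compute π^{-1}(V) ⊆ X and check whether π^{-1}(V) ∈ τ. V is open in τ_Q iff π^{-1}(V) ∈ τ.
  V = {}: π^{-1}(V) = ∅ ∈ τ ✓.
  V = {[15]}: π^{-1}(V) = {15} ∉ τ ✗.
  V = {[16]}: π^{-1}(V) = {16} ∈ τ ✓.
  V = {[15], [16]}: π^{-1}(V) = {15, 16} ∉ τ ✗.
  V = {[17=18]}: π^{-1}(V) = {17, 18} ∉ τ ✗.
  V = {[15], [17=18]}: π^{-1}(V) = {15, 17, 18} ∉ τ ✗.
  V = {[16], [17=18]}: π^{-1}(V) = {16, 17, 18} ∉ τ ✗.
  V = {[15], [16], [17=18]}: π^{-1}(V) = {15, 16, 17, 18} ∉ τ ✗.
  V = {[19]}: π^{-1}(V) = {19} ∉ τ ✗.
  V = {[15], [19]}: π^{-1}(V) = {15, 19} ∉ τ ✗.
  V = {[16], [19]}: π^{-1}(V) = {16, 19} ∉ τ ✗.
  V = {[15], [16], [19]}: π^{-1}(V) = {15, 16, 19} ∉ τ ✗.
  V = {[17=18], [19]}: π^{-1}(V) = {17, 18, 19} ∉ τ ✗.
  V = {[15], [17=18], [19]}: π^{-1}(V) = {15, 17, 18, 19} ∉ τ ✗.
  V = {[16], [17=18], [19]}: π^{-1}(V) = {16, 17, 18, 19} ∉ τ ✗.
  V = {[15], [16], [17=18], [19]}: π^{-1}(V) = {15, 16, 17, 18, 19} ∈ τ ✓.
Open sets in the quotient: τ_Q = {{}, {[16]}, {[15], [16], [17=18], [19]}} (3 elements).


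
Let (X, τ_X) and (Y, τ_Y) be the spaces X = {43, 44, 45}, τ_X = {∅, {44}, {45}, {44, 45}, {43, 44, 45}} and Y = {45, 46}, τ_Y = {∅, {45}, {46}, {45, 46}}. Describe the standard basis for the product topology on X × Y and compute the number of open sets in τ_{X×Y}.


Basis B = {∅ × ∅, {44} × {45}, {44} × {46}, {45} × {45}, {45} × {46}, {44} × {45, 46}, {44, 45} × {45}, {44, 45} × {46}, {45} × {45, 46}, {43, 44, 45} × {45}, {43, 44, 45} × {46}, {44, 45} × {45, 46}, {43, 44, 45} × {45, 46}}; |τ_{X×Y}| = 25.

Enumerate products U × V with U ∈ τ_X, V ∈ τ_Y (deduplicated):
  ∅ × ∅ = {} (∅)
  {44} × {45} = {(44,45)}
  {44} × {46} = {(44,46)}
  {45} × {45} = {(45,45)}
  {45} × {46} = {(45,46)}
  {44} × {45, 46} = {(44,45), (44,46)}
  {44, 45} × {45} = {(44,45), (45,45)}
  {44, 45} × {46} = {(44,46), (45,46)}
  {45} × {45, 46} = {(45,45), (45,46)}
  {43, 44, 45} × {45} = {(43,45), (44,45), (45,45)}
  {43, 44, 45} × {46} = {(43,46), (44,46), (45,46)}
  {44, 45} × {45, 46} = {(44,45), (44,46), (45,45), (45,46)}
  {43, 44, 45} × {45, 46} = {(43,45), (43,46), (44,45), (44,46), (45,45), (45,46)}
These 13 distinct sets form the basis B.
Close under arbitrary unions to get τ_{X×Y}; counting gives |τ_{X×Y}| = 25.


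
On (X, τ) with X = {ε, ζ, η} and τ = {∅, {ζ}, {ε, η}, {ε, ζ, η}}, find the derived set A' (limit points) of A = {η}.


A' = {ε}

For each x ∈ X, list the open sets U ∈ τ with x ∈ U, then check whether U ∩ (A ∖ {x}) ≠ ∅ for every such U.
  x = ε: opens ∋ x are {ε, η}, {ε, ζ, η}; each meets A ∖ {ε}, so x IS a limit point.
  x = ζ: open {ζ} ∋ x has {ζ} ∩ (A ∖ {ζ}) = ∅, so x is NOT a limit point.
  x = η: open {ε, η} ∋ x has {ε, η} ∩ (A ∖ {η}) = ∅, so x is NOT a limit point.
Collecting: A' = {ε}.


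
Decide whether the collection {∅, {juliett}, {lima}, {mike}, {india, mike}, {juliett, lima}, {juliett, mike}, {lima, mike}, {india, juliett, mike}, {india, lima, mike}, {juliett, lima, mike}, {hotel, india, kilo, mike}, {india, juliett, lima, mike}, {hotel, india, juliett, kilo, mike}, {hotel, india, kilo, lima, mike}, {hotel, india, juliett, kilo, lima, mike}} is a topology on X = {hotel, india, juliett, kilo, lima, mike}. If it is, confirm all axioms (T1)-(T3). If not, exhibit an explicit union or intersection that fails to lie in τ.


τ IS a topology on X.

Axiom (T1): ∅ ∈ τ? Yes; X ∈ τ? Yes.
Axiom (T2/T3): check pairwise unions and intersections of members of τ.
All pairwise intersections and unions checked — each lies in τ. Therefore τ satisfies (T1), (T2), (T3): it IS a topology on X.


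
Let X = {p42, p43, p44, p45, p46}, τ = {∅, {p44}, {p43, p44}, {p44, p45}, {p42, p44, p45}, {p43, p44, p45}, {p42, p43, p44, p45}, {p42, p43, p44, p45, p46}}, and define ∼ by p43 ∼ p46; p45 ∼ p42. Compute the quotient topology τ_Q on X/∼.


X/∼ = {[p42=p45], [p43=p46], [p44]}; |τ_Q| = 4.

Equivalence classes: [p42=p45], [p43=p46], [p44].
Quotient map π: X → X/∼ sends p42 ↦ [p42=p45], p43 ↦ [p43=p46], p44 ↦ [p44], p45 ↦ [p42=p45], p46 ↦ [p43=p46].
For each subset V ⊆ X/∼, compute π^{-1}(V) ⊆ X and check whether π^{-1}(V) ∈ τ. V is open in τ_Q iff π^{-1}(V) ∈ τ.
  V = {}: π^{-1}(V) = ∅ ∈ τ ✓.
  V = {[p42=p45]}: π^{-1}(V) = {p42, p45} ∉ τ ✗.
  V = {[p43=p46]}: π^{-1}(V) = {p43, p46} ∉ τ ✗.
  V = {[p42=p45], [p43=p46]}: π^{-1}(V) = {p42, p43, p45, p46} ∉ τ ✗.
  V = {[p44]}: π^{-1}(V) = {p44} ∈ τ ✓.
  V = {[p42=p45], [p44]}: π^{-1}(V) = {p42, p44, p45} ∈ τ ✓.
  V = {[p43=p46], [p44]}: π^{-1}(V) = {p43, p44, p46} ∉ τ ✗.
  V = {[p42=p45], [p43=p46], [p44]}: π^{-1}(V) = {p42, p43, p44, p45, p46} ∈ τ ✓.
Open sets in the quotient: τ_Q = {{}, {[p44]}, {[p42=p45], [p44]}, {[p42=p45], [p43=p46], [p44]}} (4 elements).


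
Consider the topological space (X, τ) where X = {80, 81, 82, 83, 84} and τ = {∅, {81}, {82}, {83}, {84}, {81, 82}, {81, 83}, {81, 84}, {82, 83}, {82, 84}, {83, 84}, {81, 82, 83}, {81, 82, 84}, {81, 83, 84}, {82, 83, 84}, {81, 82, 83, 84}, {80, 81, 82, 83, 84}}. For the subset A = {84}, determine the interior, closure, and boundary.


int(A) = {84}, cl(A) = {80, 84}, ∂A = {80}.

Closed sets in (X, τ) are complements of opens:
  closed(X, τ) = {∅, {80}, {80, 81}, {80, 82}, {80, 83}, {80, 84}, {80, 81, 82}, {80, 81, 83}, {80, 81, 84}, {80, 82, 83}, {80, 82, 84}, {80, 83, 84}, {80, 81, 82, 83}, {80, 81, 82, 84}, {80, 81, 83, 84}, {80, 82, 83, 84}, {80, 81, 82, 83, 84}}.
int(A) = ⋃ {U ∈ τ : U ⊆ A}. Opens contained in A: ∅, {84}.
Taking the union of these: int(A) = {84}.
cl(A) = ⋂ {C closed : A ⊆ C}. Closed sets containing A: {80, 84}, {80, 81, 84}, {80, 82, 84}, {80, 83, 84}, {80, 81, 82, 84}, {80, 81, 83, 84}, {80, 82, 83, 84}, {80, 81, 82, 83, 84}.
Intersecting these: cl(A) = {80, 84}.
∂A = cl(A) ∖ int(A) = {80, 84} ∖ {84} = {80}.


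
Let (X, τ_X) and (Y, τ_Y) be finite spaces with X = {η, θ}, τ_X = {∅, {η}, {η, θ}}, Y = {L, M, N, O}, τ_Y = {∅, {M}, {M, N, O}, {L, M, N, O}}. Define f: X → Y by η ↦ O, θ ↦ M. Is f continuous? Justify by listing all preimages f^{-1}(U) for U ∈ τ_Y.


f is NOT continuous.

Compute f^{-1}(U) for each U ∈ τ_Y:
  U = ∅: f^{-1}(U) = ∅ ∈ τ_X ✓.
  U = {M}: f^{-1}(U) = {θ} ∉ τ_X ✗.
  U = {M, N, O}: f^{-1}(U) = {η, θ} ∈ τ_X ✓.
  U = {L, M, N, O}: f^{-1}(U) = {η, θ} ∈ τ_X ✓.
Found U = {M} with f^{-1}(U) = {θ} not in τ_X. Therefore f is NOT continuous.


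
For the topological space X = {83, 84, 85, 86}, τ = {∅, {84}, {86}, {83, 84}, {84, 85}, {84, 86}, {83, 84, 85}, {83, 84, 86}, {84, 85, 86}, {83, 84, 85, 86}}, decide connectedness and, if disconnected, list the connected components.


(X, τ) is disconnected; components = [{86}, {83, 84, 85}].

Find clopen sets (U ∈ τ with X ∖ U ∈ τ):
  U = ∅, X ∖ U = {83, 84, 85, 86} — both open, so U is clopen.
  U = {86}, X ∖ U = {83, 84, 85} — both open, so U is clopen.
  U = {83, 84, 85}, X ∖ U = {86} — both open, so U is clopen.
  U = {83, 84, 85, 86}, X ∖ U = ∅ — both open, so U is clopen.
Nontrivial clopen(s) exist: e.g. {86}. So (X, τ) is disconnected.
Compute connected components by grouping points that agree on all clopens:
  component: {86}
  component: {83, 84, 85}


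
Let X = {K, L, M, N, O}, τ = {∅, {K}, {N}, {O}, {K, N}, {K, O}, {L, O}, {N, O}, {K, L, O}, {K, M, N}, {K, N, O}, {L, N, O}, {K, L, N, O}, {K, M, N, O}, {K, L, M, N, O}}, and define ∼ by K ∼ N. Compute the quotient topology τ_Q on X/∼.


X/∼ = {[K=N], [L], [M], [O]}; |τ_Q| = 9.

Equivalence classes: [K=N], [L], [M], [O].
Quotient map π: X → X/∼ sends K ↦ [K=N], L ↦ [L], M ↦ [M], N ↦ [K=N], O ↦ [O].
For each subset V ⊆ X/∼, compute π^{-1}(V) ⊆ X and check whether π^{-1}(V) ∈ τ. V is open in τ_Q iff π^{-1}(V) ∈ τ.
  V = {}: π^{-1}(V) = ∅ ∈ τ ✓.
  V = {[K=N]}: π^{-1}(V) = {K, N} ∈ τ ✓.
  V = {[L]}: π^{-1}(V) = {L} ∉ τ ✗.
  V = {[K=N], [L]}: π^{-1}(V) = {K, L, N} ∉ τ ✗.
  V = {[M]}: π^{-1}(V) = {M} ∉ τ ✗.
  V = {[K=N], [M]}: π^{-1}(V) = {K, M, N} ∈ τ ✓.
  V = {[L], [M]}: π^{-1}(V) = {L, M} ∉ τ ✗.
  V = {[K=N], [L], [M]}: π^{-1}(V) = {K, L, M, N} ∉ τ ✗.
  V = {[O]}: π^{-1}(V) = {O} ∈ τ ✓.
  V = {[K=N], [O]}: π^{-1}(V) = {K, N, O} ∈ τ ✓.
  V = {[L], [O]}: π^{-1}(V) = {L, O} ∈ τ ✓.
  V = {[K=N], [L], [O]}: π^{-1}(V) = {K, L, N, O} ∈ τ ✓.
  V = {[M], [O]}: π^{-1}(V) = {M, O} ∉ τ ✗.
  V = {[K=N], [M], [O]}: π^{-1}(V) = {K, M, N, O} ∈ τ ✓.
  V = {[L], [M], [O]}: π^{-1}(V) = {L, M, O} ∉ τ ✗.
  V = {[K=N], [L], [M], [O]}: π^{-1}(V) = {K, L, M, N, O} ∈ τ ✓.
Open sets in the quotient: τ_Q = {{}, {[K=N]}, {[K=N], [M]}, {[O]}, {[K=N], [O]}, {[L], [O]}, {[K=N], [L], [O]}, {[K=N], [M], [O]}, {[K=N], [L], [M], [O]}} (9 elements).


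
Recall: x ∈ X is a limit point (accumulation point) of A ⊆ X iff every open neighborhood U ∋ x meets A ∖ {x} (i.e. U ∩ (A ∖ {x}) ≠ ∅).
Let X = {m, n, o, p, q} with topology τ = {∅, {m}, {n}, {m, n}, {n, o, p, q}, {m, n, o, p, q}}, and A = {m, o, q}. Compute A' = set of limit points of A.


A' = {o, p, q}

For each x ∈ X, list the open sets U ∈ τ with x ∈ U, then check whether U ∩ (A ∖ {x}) ≠ ∅ for every such U.
  x = m: open {m} ∋ x has {m} ∩ (A ∖ {m}) = ∅, so x is NOT a limit point.
  x = n: open {n} ∋ x has {n} ∩ (A ∖ {n}) = ∅, so x is NOT a limit point.
  x = o: opens ∋ x are {n, o, p, q}, {m, n, o, p, q}; each meets A ∖ {o}, so x IS a limit point.
  x = p: opens ∋ x are {n, o, p, q}, {m, n, o, p, q}; each meets A ∖ {p}, so x IS a limit point.
  x = q: opens ∋ x are {n, o, p, q}, {m, n, o, p, q}; each meets A ∖ {q}, so x IS a limit point.
Collecting: A' = {o, p, q}.


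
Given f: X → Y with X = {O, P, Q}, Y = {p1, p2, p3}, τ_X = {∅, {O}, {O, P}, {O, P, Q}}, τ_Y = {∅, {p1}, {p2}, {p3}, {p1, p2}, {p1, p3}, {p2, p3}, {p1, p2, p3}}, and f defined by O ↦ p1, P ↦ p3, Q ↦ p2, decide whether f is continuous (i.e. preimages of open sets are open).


f is NOT continuous.

Compute f^{-1}(U) for each U ∈ τ_Y:
  U = ∅: f^{-1}(U) = ∅ ∈ τ_X ✓.
  U = {p1}: f^{-1}(U) = {O} ∈ τ_X ✓.
  U = {p2}: f^{-1}(U) = {Q} ∉ τ_X ✗.
  U = {p3}: f^{-1}(U) = {P} ∉ τ_X ✗.
  U = {p1, p2}: f^{-1}(U) = {O, Q} ∉ τ_X ✗.
  U = {p1, p3}: f^{-1}(U) = {O, P} ∈ τ_X ✓.
  U = {p2, p3}: f^{-1}(U) = {P, Q} ∉ τ_X ✗.
  U = {p1, p2, p3}: f^{-1}(U) = {O, P, Q} ∈ τ_X ✓.
Found U = {p2} with f^{-1}(U) = {Q} not in τ_X. Therefore f is NOT continuous.


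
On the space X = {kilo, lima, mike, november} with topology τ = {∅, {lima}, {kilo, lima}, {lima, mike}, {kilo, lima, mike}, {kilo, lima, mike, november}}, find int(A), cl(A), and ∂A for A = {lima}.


int(A) = {lima}, cl(A) = {kilo, lima, mike, november}, ∂A = {kilo, mike, november}.

Closed sets in (X, τ) are complements of opens:
  closed(X, τ) = {∅, {november}, {kilo, november}, {mike, november}, {kilo, mike, november}, {kilo, lima, mike, november}}.
int(A) = ⋃ {U ∈ τ : U ⊆ A}. Opens contained in A: ∅, {lima}.
Taking the union of these: int(A) = {lima}.
cl(A) = ⋂ {C closed : A ⊆ C}. Closed sets containing A: {kilo, lima, mike, november}.
Intersecting these: cl(A) = {kilo, lima, mike, november}.
∂A = cl(A) ∖ int(A) = {kilo, lima, mike, november} ∖ {lima} = {kilo, mike, november}.


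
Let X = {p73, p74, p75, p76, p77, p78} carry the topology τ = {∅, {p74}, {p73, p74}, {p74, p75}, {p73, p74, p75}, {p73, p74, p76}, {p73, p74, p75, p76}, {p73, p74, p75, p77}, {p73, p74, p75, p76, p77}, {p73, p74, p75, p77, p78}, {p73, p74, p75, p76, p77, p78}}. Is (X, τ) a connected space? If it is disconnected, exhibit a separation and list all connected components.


(X, τ) is connected.

Find clopen sets (U ∈ τ with X ∖ U ∈ τ):
  U = ∅, X ∖ U = {p73, p74, p75, p76, p77, p78} — both open, so U is clopen.
  U = {p73, p74, p75, p76, p77, p78}, X ∖ U = ∅ — both open, so U is clopen.
Only trivial clopens (∅ and X) exist, so (X, τ) is connected.
Compute connected components by grouping points that agree on all clopens:
  component: {p73, p74, p75, p76, p77, p78}


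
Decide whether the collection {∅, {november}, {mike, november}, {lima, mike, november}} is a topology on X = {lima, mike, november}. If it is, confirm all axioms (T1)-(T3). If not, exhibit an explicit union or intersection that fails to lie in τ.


τ IS a topology on X.

Axiom (T1): ∅ ∈ τ? Yes; X ∈ τ? Yes.
Axiom (T2/T3): check pairwise unions and intersections of members of τ.
All pairwise intersections and unions checked — each lies in τ. Therefore τ satisfies (T1), (T2), (T3): it IS a topology on X.


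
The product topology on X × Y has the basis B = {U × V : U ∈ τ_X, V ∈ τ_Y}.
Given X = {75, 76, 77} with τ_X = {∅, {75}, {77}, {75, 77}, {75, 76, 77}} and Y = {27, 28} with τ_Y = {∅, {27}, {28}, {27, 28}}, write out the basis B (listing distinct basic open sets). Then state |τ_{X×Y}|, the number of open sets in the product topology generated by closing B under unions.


Basis B = {∅ × ∅, {75} × {27}, {75} × {28}, {77} × {27}, {77} × {28}, {75} × {27, 28}, {75, 77} × {27}, {75, 77} × {28}, {77} × {27, 28}, {75, 76, 77} × {27}, {75, 76, 77} × {28}, {75, 77} × {27, 28}, {75, 76, 77} × {27, 28}}; |τ_{X×Y}| = 25.

Enumerate products U × V with U ∈ τ_X, V ∈ τ_Y (deduplicated):
  ∅ × ∅ = {} (∅)
  {75} × {27} = {(75,27)}
  {75} × {28} = {(75,28)}
  {77} × {27} = {(77,27)}
  {77} × {28} = {(77,28)}
  {75} × {27, 28} = {(75,27), (75,28)}
  {75, 77} × {27} = {(75,27), (77,27)}
  {75, 77} × {28} = {(75,28), (77,28)}
  {77} × {27, 28} = {(77,27), (77,28)}
  {75, 76, 77} × {27} = {(75,27), (76,27), (77,27)}
  {75, 76, 77} × {28} = {(75,28), (76,28), (77,28)}
  {75, 77} × {27, 28} = {(75,27), (75,28), (77,27), (77,28)}
  {75, 76, 77} × {27, 28} = {(75,27), (75,28), (76,27), (76,28), (77,27), (77,28)}
These 13 distinct sets form the basis B.
Close under arbitrary unions to get τ_{X×Y}; counting gives |τ_{X×Y}| = 25.


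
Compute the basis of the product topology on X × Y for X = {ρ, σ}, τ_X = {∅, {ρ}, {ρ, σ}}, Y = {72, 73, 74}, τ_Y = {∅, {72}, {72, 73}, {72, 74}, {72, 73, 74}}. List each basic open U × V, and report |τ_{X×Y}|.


Basis B = {∅ × ∅, {ρ} × {72}, {ρ} × {72, 73}, {ρ} × {72, 74}, {ρ, σ} × {72}, {ρ} × {72, 73, 74}, {ρ, σ} × {72, 73}, {ρ, σ} × {72, 74}, {ρ, σ} × {72, 73, 74}}; |τ_{X×Y}| = 14.

Enumerate products U × V with U ∈ τ_X, V ∈ τ_Y (deduplicated):
  ∅ × ∅ = {} (∅)
  {ρ} × {72} = {(ρ,72)}
  {ρ} × {72, 73} = {(ρ,72), (ρ,73)}
  {ρ} × {72, 74} = {(ρ,72), (ρ,74)}
  {ρ, σ} × {72} = {(ρ,72), (σ,72)}
  {ρ} × {72, 73, 74} = {(ρ,72), (ρ,73), (ρ,74)}
  {ρ, σ} × {72, 73} = {(ρ,72), (ρ,73), (σ,72), (σ,73)}
  {ρ, σ} × {72, 74} = {(ρ,72), (ρ,74), (σ,72), (σ,74)}
  {ρ, σ} × {72, 73, 74} = {(ρ,72), (ρ,73), (ρ,74), (σ,72), (σ,73), (σ,74)}
These 9 distinct sets form the basis B.
Close under arbitrary unions to get τ_{X×Y}; counting gives |τ_{X×Y}| = 14.


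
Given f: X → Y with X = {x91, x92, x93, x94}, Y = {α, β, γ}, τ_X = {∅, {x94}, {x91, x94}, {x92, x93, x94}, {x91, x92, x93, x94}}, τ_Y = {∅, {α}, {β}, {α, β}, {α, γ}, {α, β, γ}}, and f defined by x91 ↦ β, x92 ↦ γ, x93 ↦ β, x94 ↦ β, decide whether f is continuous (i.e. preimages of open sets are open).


f is NOT continuous.

Compute f^{-1}(U) for each U ∈ τ_Y:
  U = ∅: f^{-1}(U) = ∅ ∈ τ_X ✓.
  U = {α}: f^{-1}(U) = ∅ ∈ τ_X ✓.
  U = {β}: f^{-1}(U) = {x91, x93, x94} ∉ τ_X ✗.
  U = {α, β}: f^{-1}(U) = {x91, x93, x94} ∉ τ_X ✗.
  U = {α, γ}: f^{-1}(U) = {x92} ∉ τ_X ✗.
  U = {α, β, γ}: f^{-1}(U) = {x91, x92, x93, x94} ∈ τ_X ✓.
Found U = {β} with f^{-1}(U) = {x91, x93, x94} not in τ_X. Therefore f is NOT continuous.


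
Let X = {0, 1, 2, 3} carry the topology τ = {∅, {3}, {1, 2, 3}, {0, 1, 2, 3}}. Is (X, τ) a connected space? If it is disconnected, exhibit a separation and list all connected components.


(X, τ) is connected.

Find clopen sets (U ∈ τ with X ∖ U ∈ τ):
  U = ∅, X ∖ U = {0, 1, 2, 3} — both open, so U is clopen.
  U = {0, 1, 2, 3}, X ∖ U = ∅ — both open, so U is clopen.
Only trivial clopens (∅ and X) exist, so (X, τ) is connected.
Compute connected components by grouping points that agree on all clopens:
  component: {0, 1, 2, 3}


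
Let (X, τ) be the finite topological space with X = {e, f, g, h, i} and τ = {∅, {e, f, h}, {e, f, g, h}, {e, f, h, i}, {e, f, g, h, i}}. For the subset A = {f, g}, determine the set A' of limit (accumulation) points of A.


A' = {e, g, h, i}

For each x ∈ X, list the open sets U ∈ τ with x ∈ U, then check whether U ∩ (A ∖ {x}) ≠ ∅ for every such U.
  x = e: opens ∋ x are {e, f, h}, {e, f, g, h}, {e, f, h, i}, {e, f, g, h, i}; each meets A ∖ {e}, so x IS a limit point.
  x = f: open {e, f, h} ∋ x has {e, f, h} ∩ (A ∖ {f}) = ∅, so x is NOT a limit point.
  x = g: opens ∋ x are {e, f, g, h}, {e, f, g, h, i}; each meets A ∖ {g}, so x IS a limit point.
  x = h: opens ∋ x are {e, f, h}, {e, f, g, h}, {e, f, h, i}, {e, f, g, h, i}; each meets A ∖ {h}, so x IS a limit point.
  x = i: opens ∋ x are {e, f, h, i}, {e, f, g, h, i}; each meets A ∖ {i}, so x IS a limit point.
Collecting: A' = {e, g, h, i}.


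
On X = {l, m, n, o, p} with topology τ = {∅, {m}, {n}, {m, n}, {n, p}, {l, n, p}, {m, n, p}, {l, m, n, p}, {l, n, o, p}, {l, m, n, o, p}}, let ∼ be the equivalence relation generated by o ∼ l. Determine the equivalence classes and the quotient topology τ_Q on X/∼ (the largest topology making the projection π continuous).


X/∼ = {[l=o], [m], [n], [p]}; |τ_Q| = 8.

Equivalence classes: [l=o], [m], [n], [p].
Quotient map π: X → X/∼ sends l ↦ [l=o], m ↦ [m], n ↦ [n], o ↦ [l=o], p ↦ [p].
For each subset V ⊆ X/∼, compute π^{-1}(V) ⊆ X and check whether π^{-1}(V) ∈ τ. V is open in τ_Q iff π^{-1}(V) ∈ τ.
  V = {}: π^{-1}(V) = ∅ ∈ τ ✓.
  V = {[l=o]}: π^{-1}(V) = {l, o} ∉ τ ✗.
  V = {[m]}: π^{-1}(V) = {m} ∈ τ ✓.
  V = {[l=o], [m]}: π^{-1}(V) = {l, m, o} ∉ τ ✗.
  V = {[n]}: π^{-1}(V) = {n} ∈ τ ✓.
  V = {[l=o], [n]}: π^{-1}(V) = {l, n, o} ∉ τ ✗.
  V = {[m], [n]}: π^{-1}(V) = {m, n} ∈ τ ✓.
  V = {[l=o], [m], [n]}: π^{-1}(V) = {l, m, n, o} ∉ τ ✗.
  V = {[p]}: π^{-1}(V) = {p} ∉ τ ✗.
  V = {[l=o], [p]}: π^{-1}(V) = {l, o, p} ∉ τ ✗.
  V = {[m], [p]}: π^{-1}(V) = {m, p} ∉ τ ✗.
  V = {[l=o], [m], [p]}: π^{-1}(V) = {l, m, o, p} ∉ τ ✗.
  V = {[n], [p]}: π^{-1}(V) = {n, p} ∈ τ ✓.
  V = {[l=o], [n], [p]}: π^{-1}(V) = {l, n, o, p} ∈ τ ✓.
  V = {[m], [n], [p]}: π^{-1}(V) = {m, n, p} ∈ τ ✓.
  V = {[l=o], [m], [n], [p]}: π^{-1}(V) = {l, m, n, o, p} ∈ τ ✓.
Open sets in the quotient: τ_Q = {{}, {[m]}, {[n]}, {[m], [n]}, {[n], [p]}, {[l=o], [n], [p]}, {[m], [n], [p]}, {[l=o], [m], [n], [p]}} (8 elements).


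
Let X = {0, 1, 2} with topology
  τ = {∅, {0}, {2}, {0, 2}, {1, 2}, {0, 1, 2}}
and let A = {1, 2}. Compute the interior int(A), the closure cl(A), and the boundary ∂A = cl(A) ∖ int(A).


int(A) = {1, 2}, cl(A) = {1, 2}, ∂A = ∅.

Closed sets in (X, τ) are complements of opens:
  closed(X, τ) = {∅, {0}, {1}, {0, 1}, {1, 2}, {0, 1, 2}}.
int(A) = ⋃ {U ∈ τ : U ⊆ A}. Opens contained in A: ∅, {2}, {1, 2}.
Taking the union of these: int(A) = {1, 2}.
cl(A) = ⋂ {C closed : A ⊆ C}. Closed sets containing A: {1, 2}, {0, 1, 2}.
Intersecting these: cl(A) = {1, 2}.
∂A = cl(A) ∖ int(A) = {1, 2} ∖ {1, 2} = ∅.


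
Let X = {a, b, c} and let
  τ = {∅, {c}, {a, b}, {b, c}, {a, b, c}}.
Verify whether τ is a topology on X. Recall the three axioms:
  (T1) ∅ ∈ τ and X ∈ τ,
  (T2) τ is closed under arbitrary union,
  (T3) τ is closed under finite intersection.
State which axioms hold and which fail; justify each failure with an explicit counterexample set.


τ is NOT a topology on X.

Axiom (T1): ∅ ∈ τ? Yes; X ∈ τ? Yes.
Axiom (T2/T3): check pairwise unions and intersections of members of τ.
Counterexample for (T3): {a, b} ∩ {b, c} = {b} ∉ τ. Therefore τ is NOT a topology.


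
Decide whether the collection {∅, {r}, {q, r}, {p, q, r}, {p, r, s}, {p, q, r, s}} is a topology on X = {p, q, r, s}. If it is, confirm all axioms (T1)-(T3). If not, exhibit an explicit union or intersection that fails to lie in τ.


τ is NOT a topology on X.

Axiom (T1): ∅ ∈ τ? Yes; X ∈ τ? Yes.
Axiom (T2/T3): check pairwise unions and intersections of members of τ.
Counterexample for (T3): {p, q, r} ∩ {p, r, s} = {p, r} ∉ τ. Therefore τ is NOT a topology.


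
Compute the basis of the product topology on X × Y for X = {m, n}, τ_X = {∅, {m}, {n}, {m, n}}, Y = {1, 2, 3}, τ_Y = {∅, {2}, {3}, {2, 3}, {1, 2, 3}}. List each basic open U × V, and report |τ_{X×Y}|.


Basis B = {∅ × ∅, {m} × {2}, {m} × {3}, {n} × {2}, {n} × {3}, {m} × {2, 3}, {m, n} × {2}, {m, n} × {3}, {n} × {2, 3}, {m} × {1, 2, 3}, {n} × {1, 2, 3}, {m, n} × {2, 3}, {m, n} × {1, 2, 3}}; |τ_{X×Y}| = 25.

Enumerate products U × V with U ∈ τ_X, V ∈ τ_Y (deduplicated):
  ∅ × ∅ = {} (∅)
  {m} × {2} = {(m,2)}
  {m} × {3} = {(m,3)}
  {n} × {2} = {(n,2)}
  {n} × {3} = {(n,3)}
  {m} × {2, 3} = {(m,2), (m,3)}
  {m, n} × {2} = {(m,2), (n,2)}
  {m, n} × {3} = {(m,3), (n,3)}
  {n} × {2, 3} = {(n,2), (n,3)}
  {m} × {1, 2, 3} = {(m,1), (m,2), (m,3)}
  {n} × {1, 2, 3} = {(n,1), (n,2), (n,3)}
  {m, n} × {2, 3} = {(m,2), (m,3), (n,2), (n,3)}
  {m, n} × {1, 2, 3} = {(m,1), (m,2), (m,3), (n,1), (n,2), (n,3)}
These 13 distinct sets form the basis B.
Close under arbitrary unions to get τ_{X×Y}; counting gives |τ_{X×Y}| = 25.


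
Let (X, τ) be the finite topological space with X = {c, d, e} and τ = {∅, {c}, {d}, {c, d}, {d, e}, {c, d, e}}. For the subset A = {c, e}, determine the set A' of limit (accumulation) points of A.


A' = ∅

For each x ∈ X, list the open sets U ∈ τ with x ∈ U, then check whether U ∩ (A ∖ {x}) ≠ ∅ for every such U.
  x = c: open {c} ∋ x has {c} ∩ (A ∖ {c}) = ∅, so x is NOT a limit point.
  x = d: open {d} ∋ x has {d} ∩ (A ∖ {d}) = ∅, so x is NOT a limit point.
  x = e: open {d, e} ∋ x has {d, e} ∩ (A ∖ {e}) = ∅, so x is NOT a limit point.
Collecting: A' = ∅.


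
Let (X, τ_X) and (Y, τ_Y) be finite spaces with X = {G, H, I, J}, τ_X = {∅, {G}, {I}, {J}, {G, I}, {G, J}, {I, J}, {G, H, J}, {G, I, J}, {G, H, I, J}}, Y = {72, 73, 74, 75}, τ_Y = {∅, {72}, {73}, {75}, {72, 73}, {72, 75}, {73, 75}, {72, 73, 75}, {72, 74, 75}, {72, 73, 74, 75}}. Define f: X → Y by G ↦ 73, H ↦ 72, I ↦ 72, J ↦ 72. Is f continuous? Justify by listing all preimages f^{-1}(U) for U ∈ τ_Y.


f is NOT continuous.

Compute f^{-1}(U) for each U ∈ τ_Y:
  U = ∅: f^{-1}(U) = ∅ ∈ τ_X ✓.
  U = {72}: f^{-1}(U) = {H, I, J} ∉ τ_X ✗.
  U = {73}: f^{-1}(U) = {G} ∈ τ_X ✓.
  U = {75}: f^{-1}(U) = ∅ ∈ τ_X ✓.
  U = {72, 73}: f^{-1}(U) = {G, H, I, J} ∈ τ_X ✓.
  U = {72, 75}: f^{-1}(U) = {H, I, J} ∉ τ_X ✗.
  U = {73, 75}: f^{-1}(U) = {G} ∈ τ_X ✓.
  U = {72, 73, 75}: f^{-1}(U) = {G, H, I, J} ∈ τ_X ✓.
  U = {72, 74, 75}: f^{-1}(U) = {H, I, J} ∉ τ_X ✗.
  U = {72, 73, 74, 75}: f^{-1}(U) = {G, H, I, J} ∈ τ_X ✓.
Found U = {72} with f^{-1}(U) = {H, I, J} not in τ_X. Therefore f is NOT continuous.


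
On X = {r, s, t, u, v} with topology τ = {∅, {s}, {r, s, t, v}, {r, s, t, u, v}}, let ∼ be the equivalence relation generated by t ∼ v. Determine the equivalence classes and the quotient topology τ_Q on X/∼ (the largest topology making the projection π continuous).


X/∼ = {[r], [s], [t=v], [u]}; |τ_Q| = 4.

Equivalence classes: [r], [s], [t=v], [u].
Quotient map π: X → X/∼ sends r ↦ [r], s ↦ [s], t ↦ [t=v], u ↦ [u], v ↦ [t=v].
For each subset V ⊆ X/∼, compute π^{-1}(V) ⊆ X and check whether π^{-1}(V) ∈ τ. V is open in τ_Q iff π^{-1}(V) ∈ τ.
  V = {}: π^{-1}(V) = ∅ ∈ τ ✓.
  V = {[r]}: π^{-1}(V) = {r} ∉ τ ✗.
  V = {[s]}: π^{-1}(V) = {s} ∈ τ ✓.
  V = {[r], [s]}: π^{-1}(V) = {r, s} ∉ τ ✗.
  V = {[t=v]}: π^{-1}(V) = {t, v} ∉ τ ✗.
  V = {[r], [t=v]}: π^{-1}(V) = {r, t, v} ∉ τ ✗.
  V = {[s], [t=v]}: π^{-1}(V) = {s, t, v} ∉ τ ✗.
  V = {[r], [s], [t=v]}: π^{-1}(V) = {r, s, t, v} ∈ τ ✓.
  V = {[u]}: π^{-1}(V) = {u} ∉ τ ✗.
  V = {[r], [u]}: π^{-1}(V) = {r, u} ∉ τ ✗.
  V = {[s], [u]}: π^{-1}(V) = {s, u} ∉ τ ✗.
  V = {[r], [s], [u]}: π^{-1}(V) = {r, s, u} ∉ τ ✗.
  V = {[t=v], [u]}: π^{-1}(V) = {t, u, v} ∉ τ ✗.
  V = {[r], [t=v], [u]}: π^{-1}(V) = {r, t, u, v} ∉ τ ✗.
  V = {[s], [t=v], [u]}: π^{-1}(V) = {s, t, u, v} ∉ τ ✗.
  V = {[r], [s], [t=v], [u]}: π^{-1}(V) = {r, s, t, u, v} ∈ τ ✓.
Open sets in the quotient: τ_Q = {{}, {[s]}, {[r], [s], [t=v]}, {[r], [s], [t=v], [u]}} (4 elements).


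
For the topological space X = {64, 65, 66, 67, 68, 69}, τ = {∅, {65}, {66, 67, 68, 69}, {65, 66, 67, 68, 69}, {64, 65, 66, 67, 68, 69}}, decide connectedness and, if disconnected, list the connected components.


(X, τ) is connected.

Find clopen sets (U ∈ τ with X ∖ U ∈ τ):
  U = ∅, X ∖ U = {64, 65, 66, 67, 68, 69} — both open, so U is clopen.
  U = {64, 65, 66, 67, 68, 69}, X ∖ U = ∅ — both open, so U is clopen.
Only trivial clopens (∅ and X) exist, so (X, τ) is connected.
Compute connected components by grouping points that agree on all clopens:
  component: {64, 65, 66, 67, 68, 69}


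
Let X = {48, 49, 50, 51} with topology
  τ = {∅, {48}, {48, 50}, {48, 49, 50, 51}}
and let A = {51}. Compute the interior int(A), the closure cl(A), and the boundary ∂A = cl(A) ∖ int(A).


int(A) = ∅, cl(A) = {49, 51}, ∂A = {49, 51}.

Closed sets in (X, τ) are complements of opens:
  closed(X, τ) = {∅, {49, 51}, {49, 50, 51}, {48, 49, 50, 51}}.
int(A) = ⋃ {U ∈ τ : U ⊆ A}. Opens contained in A: ∅.
Taking the union of these: int(A) = ∅.
cl(A) = ⋂ {C closed : A ⊆ C}. Closed sets containing A: {49, 51}, {49, 50, 51}, {48, 49, 50, 51}.
Intersecting these: cl(A) = {49, 51}.
∂A = cl(A) ∖ int(A) = {49, 51} ∖ ∅ = {49, 51}.


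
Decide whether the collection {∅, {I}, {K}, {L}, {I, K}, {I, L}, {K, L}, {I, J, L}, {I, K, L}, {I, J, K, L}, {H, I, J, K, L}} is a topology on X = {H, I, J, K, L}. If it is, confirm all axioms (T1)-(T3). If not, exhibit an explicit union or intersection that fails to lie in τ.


τ IS a topology on X.

Axiom (T1): ∅ ∈ τ? Yes; X ∈ τ? Yes.
Axiom (T2/T3): check pairwise unions and intersections of members of τ.
All pairwise intersections and unions checked — each lies in τ. Therefore τ satisfies (T1), (T2), (T3): it IS a topology on X.


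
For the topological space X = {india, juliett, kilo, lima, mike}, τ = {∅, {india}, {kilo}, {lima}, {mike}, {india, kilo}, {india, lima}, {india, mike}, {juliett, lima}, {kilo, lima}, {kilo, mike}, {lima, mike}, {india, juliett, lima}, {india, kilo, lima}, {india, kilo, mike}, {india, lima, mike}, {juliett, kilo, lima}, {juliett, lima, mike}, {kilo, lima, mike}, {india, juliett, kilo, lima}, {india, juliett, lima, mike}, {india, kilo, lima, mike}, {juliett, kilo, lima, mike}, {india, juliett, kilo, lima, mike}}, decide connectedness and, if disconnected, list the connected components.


(X, τ) is disconnected; components = [{india}, {kilo}, {mike}, {juliett, lima}].

Find clopen sets (U ∈ τ with X ∖ U ∈ τ):
  U = ∅, X ∖ U = {india, juliett, kilo, lima, mike} — both open, so U is clopen.
  U = {india}, X ∖ U = {juliett, kilo, lima, mike} — both open, so U is clopen.
  U = {kilo}, X ∖ U = {india, juliett, lima, mike} — both open, so U is clopen.
  U = {mike}, X ∖ U = {india, juliett, kilo, lima} — both open, so U is clopen.
  U = {india, kilo}, X ∖ U = {juliett, lima, mike} — both open, so U is clopen.
  U = {india, mike}, X ∖ U = {juliett, kilo, lima} — both open, so U is clopen.
  U = {juliett, lima}, X ∖ U = {india, kilo, mike} — both open, so U is clopen.
  U = {kilo, mike}, X ∖ U = {india, juliett, lima} — both open, so U is clopen.
  U = {india, juliett, lima}, X ∖ U = {kilo, mike} — both open, so U is clopen.
  U = {india, kilo, mike}, X ∖ U = {juliett, lima} — both open, so U is clopen.
  U = {juliett, kilo, lima}, X ∖ U = {india, mike} — both open, so U is clopen.
  U = {juliett, lima, mike}, X ∖ U = {india, kilo} — both open, so U is clopen.
  U = {india, juliett, kilo, lima}, X ∖ U = {mike} — both open, so U is clopen.
  U = {india, juliett, lima, mike}, X ∖ U = {kilo} — both open, so U is clopen.
  U = {juliett, kilo, lima, mike}, X ∖ U = {india} — both open, so U is clopen.
  U = {india, juliett, kilo, lima, mike}, X ∖ U = ∅ — both open, so U is clopen.
Nontrivial clopen(s) exist: e.g. {india, kilo}. So (X, τ) is disconnected.
Compute connected components by grouping points that agree on all clopens:
  component: {india}
  component: {kilo}
  component: {mike}
  component: {juliett, lima}


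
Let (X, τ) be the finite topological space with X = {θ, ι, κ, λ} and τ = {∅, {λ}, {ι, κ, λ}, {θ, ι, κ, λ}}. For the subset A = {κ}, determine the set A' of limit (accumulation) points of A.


A' = {θ, ι}

For each x ∈ X, list the open sets U ∈ τ with x ∈ U, then check whether U ∩ (A ∖ {x}) ≠ ∅ for every such U.
  x = θ: opens ∋ x are {θ, ι, κ, λ}; each meets A ∖ {θ}, so x IS a limit point.
  x = ι: opens ∋ x are {ι, κ, λ}, {θ, ι, κ, λ}; each meets A ∖ {ι}, so x IS a limit point.
  x = κ: open {ι, κ, λ} ∋ x has {ι, κ, λ} ∩ (A ∖ {κ}) = ∅, so x is NOT a limit point.
  x = λ: open {λ} ∋ x has {λ} ∩ (A ∖ {λ}) = ∅, so x is NOT a limit point.
Collecting: A' = {θ, ι}.


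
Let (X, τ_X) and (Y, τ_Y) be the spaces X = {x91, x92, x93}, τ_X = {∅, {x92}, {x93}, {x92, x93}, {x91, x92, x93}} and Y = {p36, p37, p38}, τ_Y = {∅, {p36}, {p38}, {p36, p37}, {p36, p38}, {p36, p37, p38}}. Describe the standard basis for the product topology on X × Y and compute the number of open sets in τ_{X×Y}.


Basis B = {∅ × ∅, {x92} × {p36}, {x92} × {p38}, {x93} × {p36}, {x93} × {p38}, {x92} × {p36, p37}, {x92} × {p36, p38}, {x92, x93} × {p36}, {x92, x93} × {p38}, {x93} × {p36, p37}, {x93} × {p36, p38}, {x91, x92, x93} × {p36}, {x91, x92, x93} × {p38}, {x92} × {p36, p37, p38}, {x93} × {p36, p37, p38}, {x92, x93} × {p36, p37}, {x92, x93} × {p36, p38}, {x91, x92, x93} × {p36, p37}, {x91, x92, x93} × {p36, p38}, {x92, x93} × {p36, p37, p38}, {x91, x92, x93} × {p36, p37, p38}}; |τ_{X×Y}| = 70.

Enumerate products U × V with U ∈ τ_X, V ∈ τ_Y (deduplicated):
  ∅ × ∅ = {} (∅)
  {x92} × {p36} = {(x92,p36)}
  {x92} × {p38} = {(x92,p38)}
  {x93} × {p36} = {(x93,p36)}
  {x93} × {p38} = {(x93,p38)}
  {x92} × {p36, p37} = {(x92,p36), (x92,p37)}
  {x92} × {p36, p38} = {(x92,p36), (x92,p38)}
  {x92, x93} × {p36} = {(x92,p36), (x93,p36)}
  {x92, x93} × {p38} = {(x92,p38), (x93,p38)}
  {x93} × {p36, p37} = {(x93,p36), (x93,p37)}
  {x93} × {p36, p38} = {(x93,p36), (x93,p38)}
  {x91, x92, x93} × {p36} = {(x91,p36), (x92,p36), (x93,p36)}
  {x91, x92, x93} × {p38} = {(x91,p38), (x92,p38), (x93,p38)}
  {x92} × {p36, p37, p38} = {(x92,p36), (x92,p37), (x92,p38)}
  {x93} × {p36, p37, p38} = {(x93,p36), (x93,p37), (x93,p38)}
  {x92, x93} × {p36, p37} = {(x92,p36), (x92,p37), (x93,p36), (x93,p37)}
  {x92, x93} × {p36, p38} = {(x92,p36), (x92,p38), (x93,p36), (x93,p38)}
  {x91, x92, x93} × {p36, p37} = {(x91,p36), (x91,p37), (x92,p36), (x92,p37), (x93,p36), (x93,p37)}
  {x91, x92, x93} × {p36, p38} = {(x91,p36), (x91,p38), (x92,p36), (x92,p38), (x93,p36), (x93,p38)}
  {x92, x93} × {p36, p37, p38} = {(x92,p36), (x92,p37), (x92,p38), (x93,p36), (x93,p37), (x93,p38)}
  {x91, x92, x93} × {p36, p37, p38} = {(x91,p36), (x91,p37), (x91,p38), (x92,p36), (x92,p37), (x92,p38), (x93,p36), (x93,p37), (x93,p38)}
These 21 distinct sets form the basis B.
Close under arbitrary unions to get τ_{X×Y}; counting gives |τ_{X×Y}| = 70.


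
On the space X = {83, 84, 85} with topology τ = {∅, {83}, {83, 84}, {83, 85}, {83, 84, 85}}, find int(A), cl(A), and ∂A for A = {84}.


int(A) = ∅, cl(A) = {84}, ∂A = {84}.

Closed sets in (X, τ) are complements of opens:
  closed(X, τ) = {∅, {84}, {85}, {84, 85}, {83, 84, 85}}.
int(A) = ⋃ {U ∈ τ : U ⊆ A}. Opens contained in A: ∅.
Taking the union of these: int(A) = ∅.
cl(A) = ⋂ {C closed : A ⊆ C}. Closed sets containing A: {84}, {84, 85}, {83, 84, 85}.
Intersecting these: cl(A) = {84}.
∂A = cl(A) ∖ int(A) = {84} ∖ ∅ = {84}.


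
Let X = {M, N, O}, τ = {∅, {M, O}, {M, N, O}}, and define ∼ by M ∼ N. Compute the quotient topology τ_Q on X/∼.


X/∼ = {[M=N], [O]}; |τ_Q| = 2.

Equivalence classes: [M=N], [O].
Quotient map π: X → X/∼ sends M ↦ [M=N], N ↦ [M=N], O ↦ [O].
For each subset V ⊆ X/∼, compute π^{-1}(V) ⊆ X and check whether π^{-1}(V) ∈ τ. V is open in τ_Q iff π^{-1}(V) ∈ τ.
  V = {}: π^{-1}(V) = ∅ ∈ τ ✓.
  V = {[M=N]}: π^{-1}(V) = {M, N} ∉ τ ✗.
  V = {[O]}: π^{-1}(V) = {O} ∉ τ ✗.
  V = {[M=N], [O]}: π^{-1}(V) = {M, N, O} ∈ τ ✓.
Open sets in the quotient: τ_Q = {{}, {[M=N], [O]}} (2 elements).


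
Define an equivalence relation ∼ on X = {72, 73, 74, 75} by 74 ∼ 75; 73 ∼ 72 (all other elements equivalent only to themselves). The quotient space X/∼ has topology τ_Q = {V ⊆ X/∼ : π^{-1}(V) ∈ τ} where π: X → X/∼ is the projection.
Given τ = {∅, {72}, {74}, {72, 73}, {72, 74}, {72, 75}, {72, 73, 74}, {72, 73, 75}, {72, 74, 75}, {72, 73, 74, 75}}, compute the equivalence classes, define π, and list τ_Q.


X/∼ = {[72=73], [74=75]}; |τ_Q| = 3.

Equivalence classes: [72=73], [74=75].
Quotient map π: X → X/∼ sends 72 ↦ [72=73], 73 ↦ [72=73], 74 ↦ [74=75], 75 ↦ [74=75].
For each subset V ⊆ X/∼, compute π^{-1}(V) ⊆ X and check whether π^{-1}(V) ∈ τ. V is open in τ_Q iff π^{-1}(V) ∈ τ.
  V = {}: π^{-1}(V) = ∅ ∈ τ ✓.
  V = {[72=73]}: π^{-1}(V) = {72, 73} ∈ τ ✓.
  V = {[74=75]}: π^{-1}(V) = {74, 75} ∉ τ ✗.
  V = {[72=73], [74=75]}: π^{-1}(V) = {72, 73, 74, 75} ∈ τ ✓.
Open sets in the quotient: τ_Q = {{}, {[72=73]}, {[72=73], [74=75]}} (3 elements).


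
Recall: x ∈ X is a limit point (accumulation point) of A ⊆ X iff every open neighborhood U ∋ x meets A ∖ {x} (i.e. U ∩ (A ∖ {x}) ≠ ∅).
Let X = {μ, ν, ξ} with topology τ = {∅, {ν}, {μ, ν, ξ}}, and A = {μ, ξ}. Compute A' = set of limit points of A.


A' = {μ, ξ}

For each x ∈ X, list the open sets U ∈ τ with x ∈ U, then check whether U ∩ (A ∖ {x}) ≠ ∅ for every such U.
  x = μ: opens ∋ x are {μ, ν, ξ}; each meets A ∖ {μ}, so x IS a limit point.
  x = ν: open {ν} ∋ x has {ν} ∩ (A ∖ {ν}) = ∅, so x is NOT a limit point.
  x = ξ: opens ∋ x are {μ, ν, ξ}; each meets A ∖ {ξ}, so x IS a limit point.
Collecting: A' = {μ, ξ}.


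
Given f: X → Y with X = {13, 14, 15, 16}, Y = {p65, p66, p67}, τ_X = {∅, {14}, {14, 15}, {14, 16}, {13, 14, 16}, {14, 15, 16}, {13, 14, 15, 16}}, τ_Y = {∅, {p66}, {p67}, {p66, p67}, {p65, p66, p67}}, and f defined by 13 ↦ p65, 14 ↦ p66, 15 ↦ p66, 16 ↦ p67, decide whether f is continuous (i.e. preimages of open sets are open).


f is NOT continuous.

Compute f^{-1}(U) for each U ∈ τ_Y:
  U = ∅: f^{-1}(U) = ∅ ∈ τ_X ✓.
  U = {p66}: f^{-1}(U) = {14, 15} ∈ τ_X ✓.
  U = {p67}: f^{-1}(U) = {16} ∉ τ_X ✗.
  U = {p66, p67}: f^{-1}(U) = {14, 15, 16} ∈ τ_X ✓.
  U = {p65, p66, p67}: f^{-1}(U) = {13, 14, 15, 16} ∈ τ_X ✓.
Found U = {p67} with f^{-1}(U) = {16} not in τ_X. Therefore f is NOT continuous.


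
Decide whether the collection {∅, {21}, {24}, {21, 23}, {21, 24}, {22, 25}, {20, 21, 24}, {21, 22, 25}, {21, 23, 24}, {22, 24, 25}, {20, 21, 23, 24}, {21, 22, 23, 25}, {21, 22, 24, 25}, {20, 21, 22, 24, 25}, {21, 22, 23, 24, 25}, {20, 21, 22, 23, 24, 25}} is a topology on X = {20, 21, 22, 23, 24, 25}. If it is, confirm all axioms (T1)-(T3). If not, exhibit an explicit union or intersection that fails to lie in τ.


τ IS a topology on X.

Axiom (T1): ∅ ∈ τ? Yes; X ∈ τ? Yes.
Axiom (T2/T3): check pairwise unions and intersections of members of τ.
All pairwise intersections and unions checked — each lies in τ. Therefore τ satisfies (T1), (T2), (T3): it IS a topology on X.


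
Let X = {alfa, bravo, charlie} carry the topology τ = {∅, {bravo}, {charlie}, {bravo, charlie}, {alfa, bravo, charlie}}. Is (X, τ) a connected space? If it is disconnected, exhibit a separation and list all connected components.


(X, τ) is connected.

Find clopen sets (U ∈ τ with X ∖ U ∈ τ):
  U = ∅, X ∖ U = {alfa, bravo, charlie} — both open, so U is clopen.
  U = {alfa, bravo, charlie}, X ∖ U = ∅ — both open, so U is clopen.
Only trivial clopens (∅ and X) exist, so (X, τ) is connected.
Compute connected components by grouping points that agree on all clopens:
  component: {alfa, bravo, charlie}
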